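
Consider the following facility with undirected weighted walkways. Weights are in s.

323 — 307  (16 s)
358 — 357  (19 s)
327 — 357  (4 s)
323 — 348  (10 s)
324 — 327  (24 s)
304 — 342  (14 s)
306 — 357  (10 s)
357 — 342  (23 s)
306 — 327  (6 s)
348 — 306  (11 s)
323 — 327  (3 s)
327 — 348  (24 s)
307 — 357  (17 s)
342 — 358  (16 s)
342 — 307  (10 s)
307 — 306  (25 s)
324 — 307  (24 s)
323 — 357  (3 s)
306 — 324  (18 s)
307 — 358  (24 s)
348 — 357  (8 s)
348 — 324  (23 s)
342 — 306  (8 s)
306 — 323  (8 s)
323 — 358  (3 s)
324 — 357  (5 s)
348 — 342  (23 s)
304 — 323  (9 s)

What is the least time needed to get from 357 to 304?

Candidate routes:
357–327–323–304: 4+3+9 = 16
357–323–304: 3+9 = 12
357–327–306–323–304: 4+6+8+9 = 27
The minimum is 12 s via 357–323–304.

12 s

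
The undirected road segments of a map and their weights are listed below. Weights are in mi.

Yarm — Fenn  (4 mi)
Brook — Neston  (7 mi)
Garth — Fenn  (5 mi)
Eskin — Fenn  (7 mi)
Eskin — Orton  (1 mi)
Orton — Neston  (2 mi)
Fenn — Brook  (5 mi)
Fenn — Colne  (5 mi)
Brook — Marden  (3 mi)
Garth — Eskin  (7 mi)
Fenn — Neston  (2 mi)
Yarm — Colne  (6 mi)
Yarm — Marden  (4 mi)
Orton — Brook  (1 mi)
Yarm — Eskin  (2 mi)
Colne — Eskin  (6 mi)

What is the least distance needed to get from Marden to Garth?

Running Dijkstra from Marden:
Marden: 0
Brook: 3  (via Marden)
Orton: 4  (via Brook)
Yarm: 4  (via Marden)
Eskin: 5  (via Orton)
Neston: 6  (via Orton)
Fenn: 8  (via Brook)
Colne: 10  (via Yarm)
Garth: 12  (via Eskin)
Shortest route: Marden → Brook → Orton → Eskin → Garth = 12 mi.

12 mi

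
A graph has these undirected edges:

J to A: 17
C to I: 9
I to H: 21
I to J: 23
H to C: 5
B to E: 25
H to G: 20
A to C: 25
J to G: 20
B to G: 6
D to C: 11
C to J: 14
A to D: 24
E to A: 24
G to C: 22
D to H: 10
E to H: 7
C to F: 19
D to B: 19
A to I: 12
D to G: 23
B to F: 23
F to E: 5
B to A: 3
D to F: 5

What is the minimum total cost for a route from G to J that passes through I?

Shortest G→I: G → B → A → I = 21
Shortest I→J: I → J = 23
Total via I: 21 + 23 = 44.

44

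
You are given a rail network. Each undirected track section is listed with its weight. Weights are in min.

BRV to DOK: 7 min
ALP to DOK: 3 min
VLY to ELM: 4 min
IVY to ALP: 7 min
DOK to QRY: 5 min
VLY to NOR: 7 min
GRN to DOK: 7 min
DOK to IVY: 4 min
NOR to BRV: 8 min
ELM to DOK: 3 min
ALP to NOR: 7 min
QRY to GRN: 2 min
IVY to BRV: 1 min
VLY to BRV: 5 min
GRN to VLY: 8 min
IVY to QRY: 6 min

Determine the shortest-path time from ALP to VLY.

10 min

Enumerating some paths:
ALP - DOK - ELM - VLY: 3+3+4 = 10
ALP - IVY - BRV - VLY: 7+1+5 = 13
The minimum is 10 min via ALP - DOK - ELM - VLY.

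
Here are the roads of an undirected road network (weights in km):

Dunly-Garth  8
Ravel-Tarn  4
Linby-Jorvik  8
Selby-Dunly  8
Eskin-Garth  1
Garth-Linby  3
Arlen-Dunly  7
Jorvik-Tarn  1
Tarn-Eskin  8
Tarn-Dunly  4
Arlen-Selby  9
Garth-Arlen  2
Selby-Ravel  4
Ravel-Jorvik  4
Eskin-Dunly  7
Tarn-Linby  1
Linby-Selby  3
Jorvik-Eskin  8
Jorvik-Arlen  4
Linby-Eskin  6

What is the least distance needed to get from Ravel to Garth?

8 km

Settle nodes by increasing distance from Ravel:
Ravel: 0
Selby: 4  (via Ravel)
Jorvik: 4  (via Ravel)
Tarn: 4  (via Ravel)
Linby: 5  (via Tarn)
Dunly: 8  (via Tarn)
Garth: 8  (via Linby)
Shortest route: Ravel → Tarn → Linby → Garth = 8 km.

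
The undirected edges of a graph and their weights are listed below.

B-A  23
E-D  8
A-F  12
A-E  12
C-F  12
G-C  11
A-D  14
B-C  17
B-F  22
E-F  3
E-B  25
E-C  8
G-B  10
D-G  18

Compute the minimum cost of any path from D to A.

14

Compare a few routes:
D - E - A: 8+12 = 20
D - A: 14 = 14
Cheapest is D - A at 14.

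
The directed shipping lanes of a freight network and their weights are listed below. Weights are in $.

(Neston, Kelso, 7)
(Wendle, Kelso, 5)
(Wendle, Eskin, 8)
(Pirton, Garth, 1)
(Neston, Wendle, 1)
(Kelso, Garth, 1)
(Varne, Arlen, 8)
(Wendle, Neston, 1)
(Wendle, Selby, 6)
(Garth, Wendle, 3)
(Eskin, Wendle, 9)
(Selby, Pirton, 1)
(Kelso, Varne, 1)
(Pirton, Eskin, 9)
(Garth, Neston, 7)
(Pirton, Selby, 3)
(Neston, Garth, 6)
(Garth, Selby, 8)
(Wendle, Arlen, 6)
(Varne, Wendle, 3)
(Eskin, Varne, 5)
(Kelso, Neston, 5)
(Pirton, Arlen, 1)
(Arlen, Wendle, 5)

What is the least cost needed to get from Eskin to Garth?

$14

Candidate routes:
Eskin → Varne → Wendle → Kelso → Garth: 5+3+5+1 = 14
Eskin → Varne → Wendle → Neston → Garth: 5+3+1+6 = 15
Eskin → Wendle → Kelso → Garth: 9+5+1 = 15
The minimum is $14 via Eskin → Varne → Wendle → Kelso → Garth.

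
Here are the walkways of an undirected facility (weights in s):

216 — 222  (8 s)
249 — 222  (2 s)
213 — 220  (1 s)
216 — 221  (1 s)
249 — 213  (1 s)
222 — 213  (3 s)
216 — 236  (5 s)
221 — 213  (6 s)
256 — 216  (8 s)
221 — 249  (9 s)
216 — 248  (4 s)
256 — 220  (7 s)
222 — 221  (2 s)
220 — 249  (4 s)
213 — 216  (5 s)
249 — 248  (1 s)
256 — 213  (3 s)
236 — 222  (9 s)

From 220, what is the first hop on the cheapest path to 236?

Enumerating some paths:
220 → 213 → 249 → 248 → 216 → 236: 1+1+1+4+5 = 12
220 → 213 → 222 → 221 → 216 → 236: 1+3+2+1+5 = 12
220 → 213 → 216 → 236: 1+5+5 = 11
The minimum is 11 s via 220 → 213 → 216 → 236.
So from 220 the first move is to 213.

213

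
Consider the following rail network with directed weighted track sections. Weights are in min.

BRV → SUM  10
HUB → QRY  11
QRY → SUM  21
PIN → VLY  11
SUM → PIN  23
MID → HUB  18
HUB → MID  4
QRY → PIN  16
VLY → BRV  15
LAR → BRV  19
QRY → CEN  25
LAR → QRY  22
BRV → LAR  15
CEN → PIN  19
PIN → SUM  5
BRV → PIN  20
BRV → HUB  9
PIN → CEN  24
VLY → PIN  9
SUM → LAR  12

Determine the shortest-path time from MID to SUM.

50 min

Compare a few routes:
MID–HUB–QRY–CEN–PIN–SUM: 18+11+25+19+5 = 78
MID–HUB–QRY–SUM: 18+11+21 = 50
Cheapest is MID–HUB–QRY–SUM at 50 min.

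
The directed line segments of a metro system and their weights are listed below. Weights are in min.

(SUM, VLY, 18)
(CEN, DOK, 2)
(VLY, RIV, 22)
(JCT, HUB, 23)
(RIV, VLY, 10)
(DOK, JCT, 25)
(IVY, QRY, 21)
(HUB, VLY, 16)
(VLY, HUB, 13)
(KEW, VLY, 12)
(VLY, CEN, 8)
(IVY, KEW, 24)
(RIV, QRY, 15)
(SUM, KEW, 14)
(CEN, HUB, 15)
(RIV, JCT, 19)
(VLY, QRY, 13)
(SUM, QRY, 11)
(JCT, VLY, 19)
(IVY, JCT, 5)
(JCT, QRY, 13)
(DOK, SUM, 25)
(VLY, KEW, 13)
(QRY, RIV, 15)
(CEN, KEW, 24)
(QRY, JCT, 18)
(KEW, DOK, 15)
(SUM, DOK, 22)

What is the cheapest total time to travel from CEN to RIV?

Enumerating some paths:
CEN → KEW → VLY → RIV: 24+12+22 = 58
CEN → DOK → JCT → QRY → RIV: 2+25+13+15 = 55
CEN → HUB → VLY → RIV: 15+16+22 = 53
The minimum is 53 min via CEN → HUB → VLY → RIV.

53 min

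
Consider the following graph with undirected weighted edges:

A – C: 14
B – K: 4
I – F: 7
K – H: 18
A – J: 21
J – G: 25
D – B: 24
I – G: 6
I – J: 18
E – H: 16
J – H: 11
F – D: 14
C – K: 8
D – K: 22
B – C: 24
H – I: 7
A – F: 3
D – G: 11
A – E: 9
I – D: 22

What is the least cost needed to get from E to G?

Compare a few routes:
E → H → J → I → G: 16+11+18+6 = 51
E → A → F → I → G: 9+3+7+6 = 25
E → A → F → D → G: 9+3+14+11 = 37
E → H → I → G: 16+7+6 = 29
Cheapest is E → A → F → I → G at 25.

25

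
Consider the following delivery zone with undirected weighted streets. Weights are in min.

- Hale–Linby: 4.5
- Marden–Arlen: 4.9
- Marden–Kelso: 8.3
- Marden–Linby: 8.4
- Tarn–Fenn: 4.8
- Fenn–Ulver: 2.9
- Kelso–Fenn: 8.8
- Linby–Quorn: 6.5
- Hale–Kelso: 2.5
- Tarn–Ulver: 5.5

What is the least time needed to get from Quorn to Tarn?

Settle nodes by increasing distance from Quorn:
Quorn: 0
Linby: 6.5  (via Quorn)
Hale: 11  (via Linby)
Kelso: 13.5  (via Hale)
Marden: 14.9  (via Linby)
Arlen: 19.8  (via Marden)
Fenn: 22.3  (via Kelso)
Ulver: 25.2  (via Fenn)
Tarn: 27.1  (via Fenn)
Shortest route: Quorn–Linby–Hale–Kelso–Fenn–Tarn = 27.1 min.

27.1 min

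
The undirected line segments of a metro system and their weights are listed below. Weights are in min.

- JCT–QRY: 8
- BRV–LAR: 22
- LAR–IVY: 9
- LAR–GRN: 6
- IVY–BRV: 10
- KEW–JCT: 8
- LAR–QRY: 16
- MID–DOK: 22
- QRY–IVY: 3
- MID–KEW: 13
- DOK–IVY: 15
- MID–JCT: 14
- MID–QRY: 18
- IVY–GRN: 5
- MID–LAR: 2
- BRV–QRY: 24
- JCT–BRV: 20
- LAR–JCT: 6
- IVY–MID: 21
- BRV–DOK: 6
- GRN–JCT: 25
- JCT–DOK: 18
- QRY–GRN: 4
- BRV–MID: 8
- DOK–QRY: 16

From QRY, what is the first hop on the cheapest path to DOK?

Enumerating some paths:
QRY–IVY–DOK: 3+15 = 18
QRY–DOK: 16 = 16
Cheapest is QRY–DOK at 16 min.
So from QRY the first move is to DOK.

DOK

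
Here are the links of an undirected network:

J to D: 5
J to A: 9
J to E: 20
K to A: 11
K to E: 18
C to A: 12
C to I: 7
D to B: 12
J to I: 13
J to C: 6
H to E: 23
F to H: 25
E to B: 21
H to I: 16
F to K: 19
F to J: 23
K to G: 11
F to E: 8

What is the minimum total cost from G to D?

Compare a few routes:
G - K - A - C - J - D: 11+11+12+6+5 = 45
G - K - A - J - D: 11+11+9+5 = 36
Cheapest is G - K - A - J - D at 36.

36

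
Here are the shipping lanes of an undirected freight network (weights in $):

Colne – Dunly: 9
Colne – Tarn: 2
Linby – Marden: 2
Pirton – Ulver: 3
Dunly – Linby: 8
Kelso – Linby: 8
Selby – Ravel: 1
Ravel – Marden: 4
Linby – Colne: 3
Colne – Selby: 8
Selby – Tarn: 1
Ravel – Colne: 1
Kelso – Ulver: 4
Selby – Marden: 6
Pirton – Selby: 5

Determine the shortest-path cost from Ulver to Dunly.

$19

Settle nodes by increasing distance from Ulver:
Ulver: 0
Pirton: 3  (via Ulver)
Kelso: 4  (via Ulver)
Selby: 8  (via Pirton)
Tarn: 9  (via Selby)
Ravel: 9  (via Selby)
Colne: 10  (via Ravel)
Linby: 12  (via Kelso)
Marden: 13  (via Ravel)
Dunly: 19  (via Colne)
Shortest route: Ulver → Pirton → Selby → Ravel → Colne → Dunly = $19.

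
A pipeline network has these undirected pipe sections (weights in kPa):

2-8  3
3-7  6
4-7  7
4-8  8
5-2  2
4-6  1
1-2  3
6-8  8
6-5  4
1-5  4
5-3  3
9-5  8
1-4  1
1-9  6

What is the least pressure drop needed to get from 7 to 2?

11 kPa

Candidate routes:
7 → 4 → 1 → 5 → 2: 7+1+4+2 = 14
7 → 4 → 1 → 2: 7+1+3 = 11
7 → 4 → 6 → 5 → 2: 7+1+4+2 = 14
Cheapest is 7 → 4 → 1 → 2 at 11 kPa.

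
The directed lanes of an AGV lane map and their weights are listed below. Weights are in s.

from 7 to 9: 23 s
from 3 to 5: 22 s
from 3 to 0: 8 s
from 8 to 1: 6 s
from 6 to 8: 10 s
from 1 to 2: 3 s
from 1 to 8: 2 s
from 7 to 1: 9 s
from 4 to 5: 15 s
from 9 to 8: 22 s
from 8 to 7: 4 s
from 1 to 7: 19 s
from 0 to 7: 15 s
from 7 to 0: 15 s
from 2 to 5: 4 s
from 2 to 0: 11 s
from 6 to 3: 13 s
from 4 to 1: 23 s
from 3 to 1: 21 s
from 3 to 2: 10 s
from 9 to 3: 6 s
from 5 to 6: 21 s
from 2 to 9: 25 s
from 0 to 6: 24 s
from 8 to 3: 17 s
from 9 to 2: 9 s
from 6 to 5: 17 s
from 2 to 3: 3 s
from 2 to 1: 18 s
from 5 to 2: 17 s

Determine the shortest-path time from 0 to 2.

Enumerating some paths:
0–6–3–2: 24+13+10 = 47
0–7–9–2: 15+23+9 = 47
0–7–1–2: 15+9+3 = 27
0–6–8–1–2: 24+10+6+3 = 43
The minimum is 27 s via 0–7–1–2.

27 s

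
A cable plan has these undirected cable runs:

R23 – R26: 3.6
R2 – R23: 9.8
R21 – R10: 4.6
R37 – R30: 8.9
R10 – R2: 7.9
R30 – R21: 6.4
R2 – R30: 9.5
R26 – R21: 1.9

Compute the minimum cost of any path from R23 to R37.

Running Dijkstra from R23:
R23: 0
R26: 3.6  (via R23)
R21: 5.5  (via R26)
R2: 9.8  (via R23)
R10: 10.1  (via R21)
R30: 11.9  (via R21)
R37: 20.8  (via R30)
Shortest route: R23–R26–R21–R30–R37 = 20.8.

20.8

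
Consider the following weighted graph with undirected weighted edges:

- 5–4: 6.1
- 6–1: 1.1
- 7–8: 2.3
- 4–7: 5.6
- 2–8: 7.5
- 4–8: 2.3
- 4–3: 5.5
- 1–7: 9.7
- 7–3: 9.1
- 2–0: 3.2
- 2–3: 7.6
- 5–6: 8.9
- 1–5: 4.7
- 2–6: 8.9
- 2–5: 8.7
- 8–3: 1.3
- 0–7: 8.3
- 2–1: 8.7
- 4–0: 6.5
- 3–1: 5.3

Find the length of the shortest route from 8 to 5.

Shortest distances from 8:
8: 0
3: 1.3  (via 8)
4: 2.3  (via 8)
7: 2.3  (via 8)
1: 6.6  (via 3)
2: 7.5  (via 8)
6: 7.7  (via 1)
5: 8.4  (via 4)
Shortest route: 8–4–5 = 8.4.

8.4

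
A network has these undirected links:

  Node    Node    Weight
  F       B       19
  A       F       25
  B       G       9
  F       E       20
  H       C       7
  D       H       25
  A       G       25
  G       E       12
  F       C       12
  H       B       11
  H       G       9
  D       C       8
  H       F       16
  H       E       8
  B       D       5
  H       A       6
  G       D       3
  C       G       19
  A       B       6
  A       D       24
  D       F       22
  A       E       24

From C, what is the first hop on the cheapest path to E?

Enumerating some paths:
C–H–G–E: 7+9+12 = 28
C–D–G–E: 8+3+12 = 23
C–H–E: 7+8 = 15
C–D–G–H–E: 8+3+9+8 = 28
The minimum is 15 via C–H–E.
So from C the first move is to H.

H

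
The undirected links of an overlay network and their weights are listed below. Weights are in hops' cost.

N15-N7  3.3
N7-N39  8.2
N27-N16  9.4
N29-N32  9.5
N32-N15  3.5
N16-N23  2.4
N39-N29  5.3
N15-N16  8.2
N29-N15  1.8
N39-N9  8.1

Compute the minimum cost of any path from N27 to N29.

19.4 hops' cost

Enumerating some paths:
N27–N16–N15–N32–N29: 9.4+8.2+3.5+9.5 = 30.6
N27–N16–N15–N29: 9.4+8.2+1.8 = 19.4
The minimum is 19.4 hops' cost via N27–N16–N15–N29.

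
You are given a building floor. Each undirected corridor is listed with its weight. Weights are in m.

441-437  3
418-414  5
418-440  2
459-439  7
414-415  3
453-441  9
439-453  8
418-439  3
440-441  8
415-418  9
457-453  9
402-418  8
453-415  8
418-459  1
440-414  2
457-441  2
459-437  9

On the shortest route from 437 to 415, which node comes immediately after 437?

Candidate routes:
437–459–418–440–414–415: 9+1+2+2+3 = 17
437–441–440–414–415: 3+8+2+3 = 16
Cheapest is 437–441–440–414–415 at 16 m.
So from 437 the first move is to 441.

441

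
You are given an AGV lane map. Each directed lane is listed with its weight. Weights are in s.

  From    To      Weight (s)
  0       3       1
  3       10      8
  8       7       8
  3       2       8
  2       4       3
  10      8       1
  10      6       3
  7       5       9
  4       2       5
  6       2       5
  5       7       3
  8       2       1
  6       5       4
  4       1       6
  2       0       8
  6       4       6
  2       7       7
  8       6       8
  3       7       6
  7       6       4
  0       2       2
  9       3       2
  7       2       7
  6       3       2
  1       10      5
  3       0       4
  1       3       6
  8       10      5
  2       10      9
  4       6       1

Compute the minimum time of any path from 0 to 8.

Enumerating some paths:
0–3–10–8: 1+8+1 = 10
0–2–4–1–10–8: 2+3+6+5+1 = 17
0–2–10–8: 2+9+1 = 12
0–2–4–6–3–10–8: 2+3+1+2+8+1 = 17
Cheapest is 0–3–10–8 at 10 s.

10 s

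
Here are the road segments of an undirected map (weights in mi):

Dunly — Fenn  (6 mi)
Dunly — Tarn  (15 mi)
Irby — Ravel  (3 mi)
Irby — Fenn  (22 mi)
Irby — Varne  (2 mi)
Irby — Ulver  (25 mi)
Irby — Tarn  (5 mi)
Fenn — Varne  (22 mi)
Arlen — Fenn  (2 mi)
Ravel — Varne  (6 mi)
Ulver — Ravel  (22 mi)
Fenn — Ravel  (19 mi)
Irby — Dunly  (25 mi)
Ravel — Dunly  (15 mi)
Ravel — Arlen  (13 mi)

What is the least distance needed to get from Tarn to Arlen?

Settle nodes by increasing distance from Tarn:
Tarn: 0
Irby: 5  (via Tarn)
Varne: 7  (via Irby)
Ravel: 8  (via Irby)
Dunly: 15  (via Tarn)
Arlen: 21  (via Ravel)
Shortest route: Tarn → Irby → Ravel → Arlen = 21 mi.

21 mi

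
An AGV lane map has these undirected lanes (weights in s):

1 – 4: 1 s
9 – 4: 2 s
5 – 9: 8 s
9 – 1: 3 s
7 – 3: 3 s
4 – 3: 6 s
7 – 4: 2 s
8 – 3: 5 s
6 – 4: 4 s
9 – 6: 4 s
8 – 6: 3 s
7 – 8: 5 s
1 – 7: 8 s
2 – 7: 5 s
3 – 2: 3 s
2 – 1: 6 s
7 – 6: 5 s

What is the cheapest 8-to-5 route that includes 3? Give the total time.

Best 8 to 3: 8 → 3 costing 5
Shortest 3→5: 3 → 7 → 4 → 9 → 5 = 15
Total via 3: 5 + 15 = 20 s.

20 s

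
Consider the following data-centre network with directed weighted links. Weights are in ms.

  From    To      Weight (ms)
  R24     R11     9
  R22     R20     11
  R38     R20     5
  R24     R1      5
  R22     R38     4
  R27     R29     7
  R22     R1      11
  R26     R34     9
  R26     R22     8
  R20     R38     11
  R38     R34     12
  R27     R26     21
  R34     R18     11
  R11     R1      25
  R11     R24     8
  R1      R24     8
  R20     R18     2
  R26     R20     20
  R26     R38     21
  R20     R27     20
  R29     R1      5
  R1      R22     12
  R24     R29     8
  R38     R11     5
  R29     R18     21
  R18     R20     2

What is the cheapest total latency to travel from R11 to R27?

Candidate routes:
R11 → R24 → R1 → R22 → R20 → R27: 8+5+12+11+20 = 56
R11 → R24 → R1 → R22 → R38 → R20 → R27: 8+5+12+4+5+20 = 54
The minimum is 54 ms via R11 → R24 → R1 → R22 → R38 → R20 → R27.

54 ms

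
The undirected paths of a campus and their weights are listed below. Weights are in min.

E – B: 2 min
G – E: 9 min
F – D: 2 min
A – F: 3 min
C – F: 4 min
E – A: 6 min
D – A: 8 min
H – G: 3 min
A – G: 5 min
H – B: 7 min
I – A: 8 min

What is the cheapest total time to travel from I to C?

15 min

Running Dijkstra from I:
I: 0
A: 8  (via I)
F: 11  (via A)
D: 13  (via F)
G: 13  (via A)
E: 14  (via A)
C: 15  (via F)
Shortest route: I–A–F–C = 15 min.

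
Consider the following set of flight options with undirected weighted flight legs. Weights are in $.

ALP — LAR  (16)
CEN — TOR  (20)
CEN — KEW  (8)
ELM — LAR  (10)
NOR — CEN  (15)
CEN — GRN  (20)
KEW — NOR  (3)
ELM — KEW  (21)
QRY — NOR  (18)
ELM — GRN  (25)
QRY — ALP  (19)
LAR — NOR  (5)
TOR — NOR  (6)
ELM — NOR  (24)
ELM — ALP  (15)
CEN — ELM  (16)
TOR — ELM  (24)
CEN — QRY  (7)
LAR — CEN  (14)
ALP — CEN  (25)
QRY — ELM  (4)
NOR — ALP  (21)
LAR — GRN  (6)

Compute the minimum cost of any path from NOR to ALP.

Running Dijkstra from NOR:
NOR: 0
KEW: 3  (via NOR)
LAR: 5  (via NOR)
TOR: 6  (via NOR)
CEN: 11  (via KEW)
GRN: 11  (via LAR)
ELM: 15  (via LAR)
QRY: 18  (via NOR)
ALP: 21  (via NOR)
Shortest route: NOR–ALP = $21.

$21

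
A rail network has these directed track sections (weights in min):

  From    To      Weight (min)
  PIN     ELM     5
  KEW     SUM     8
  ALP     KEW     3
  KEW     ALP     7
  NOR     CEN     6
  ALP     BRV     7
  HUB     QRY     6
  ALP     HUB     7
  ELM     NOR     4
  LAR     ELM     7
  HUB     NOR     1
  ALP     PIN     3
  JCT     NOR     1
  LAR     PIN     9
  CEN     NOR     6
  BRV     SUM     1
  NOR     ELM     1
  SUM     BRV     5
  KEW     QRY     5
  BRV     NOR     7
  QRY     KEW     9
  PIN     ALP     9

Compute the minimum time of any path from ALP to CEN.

14 min

Settle nodes by increasing distance from ALP:
ALP: 0
KEW: 3  (via ALP)
PIN: 3  (via ALP)
BRV: 7  (via ALP)
HUB: 7  (via ALP)
ELM: 8  (via PIN)
SUM: 8  (via BRV)
NOR: 8  (via HUB)
QRY: 8  (via KEW)
CEN: 14  (via NOR)
Shortest route: ALP → HUB → NOR → CEN = 14 min.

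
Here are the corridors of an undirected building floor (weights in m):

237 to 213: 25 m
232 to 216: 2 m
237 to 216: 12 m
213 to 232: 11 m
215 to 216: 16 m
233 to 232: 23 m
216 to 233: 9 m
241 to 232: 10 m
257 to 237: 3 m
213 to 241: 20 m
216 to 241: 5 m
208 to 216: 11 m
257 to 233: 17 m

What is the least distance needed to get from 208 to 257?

Running Dijkstra from 208:
208: 0
216: 11  (via 208)
232: 13  (via 216)
241: 16  (via 216)
233: 20  (via 216)
237: 23  (via 216)
213: 24  (via 232)
257: 26  (via 237)
Shortest route: 208 → 216 → 237 → 257 = 26 m.

26 m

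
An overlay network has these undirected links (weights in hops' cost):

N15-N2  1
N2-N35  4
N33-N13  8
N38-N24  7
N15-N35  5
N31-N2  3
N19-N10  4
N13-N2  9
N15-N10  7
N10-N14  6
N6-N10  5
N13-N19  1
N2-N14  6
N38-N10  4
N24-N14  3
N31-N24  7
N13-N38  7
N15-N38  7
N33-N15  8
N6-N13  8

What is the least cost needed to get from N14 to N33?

Enumerating some paths:
N14 → N10 → N19 → N13 → N33: 6+4+1+8 = 19
N14 → N24 → N31 → N2 → N15 → N33: 3+7+3+1+8 = 22
N14 → N10 → N15 → N33: 6+7+8 = 21
N14 → N2 → N15 → N33: 6+1+8 = 15
The minimum is 15 hops' cost via N14 → N2 → N15 → N33.

15 hops' cost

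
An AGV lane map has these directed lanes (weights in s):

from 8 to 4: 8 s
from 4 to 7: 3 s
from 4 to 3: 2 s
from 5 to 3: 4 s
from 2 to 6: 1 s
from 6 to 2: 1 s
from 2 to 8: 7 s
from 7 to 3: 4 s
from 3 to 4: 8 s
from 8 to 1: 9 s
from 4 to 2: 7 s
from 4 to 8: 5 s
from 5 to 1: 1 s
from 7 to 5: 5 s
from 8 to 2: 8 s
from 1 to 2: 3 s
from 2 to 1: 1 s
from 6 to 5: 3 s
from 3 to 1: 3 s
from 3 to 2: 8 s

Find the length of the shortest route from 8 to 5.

Candidate routes:
8–1–2–6–5: 9+3+1+3 = 16
8–2–6–5: 8+1+3 = 12
The minimum is 12 s via 8–2–6–5.

12 s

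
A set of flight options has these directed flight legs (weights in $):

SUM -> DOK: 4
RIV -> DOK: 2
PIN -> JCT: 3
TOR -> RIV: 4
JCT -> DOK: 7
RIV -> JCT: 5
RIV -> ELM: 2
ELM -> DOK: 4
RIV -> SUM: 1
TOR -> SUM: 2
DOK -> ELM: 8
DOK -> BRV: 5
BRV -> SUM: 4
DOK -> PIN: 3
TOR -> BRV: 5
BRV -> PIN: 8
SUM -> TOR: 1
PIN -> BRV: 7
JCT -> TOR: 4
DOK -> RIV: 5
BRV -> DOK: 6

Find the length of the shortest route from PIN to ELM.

Compare a few routes:
PIN - JCT - DOK - RIV - ELM: 3+7+5+2 = 17
PIN - JCT - DOK - ELM: 3+7+8 = 18
PIN - JCT - TOR - RIV - ELM: 3+4+4+2 = 13
Cheapest is PIN - JCT - TOR - RIV - ELM at $13.

$13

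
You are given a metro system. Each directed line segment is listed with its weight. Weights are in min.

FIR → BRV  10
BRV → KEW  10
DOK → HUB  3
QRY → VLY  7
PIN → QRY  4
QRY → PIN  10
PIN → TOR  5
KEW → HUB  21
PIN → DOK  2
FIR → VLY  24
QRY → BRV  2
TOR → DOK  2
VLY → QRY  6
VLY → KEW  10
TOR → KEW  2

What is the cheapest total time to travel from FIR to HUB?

Enumerating some paths:
FIR - VLY - QRY - PIN - DOK - HUB: 24+6+10+2+3 = 45
FIR - BRV - KEW - HUB: 10+10+21 = 41
Cheapest is FIR - BRV - KEW - HUB at 41 min.

41 min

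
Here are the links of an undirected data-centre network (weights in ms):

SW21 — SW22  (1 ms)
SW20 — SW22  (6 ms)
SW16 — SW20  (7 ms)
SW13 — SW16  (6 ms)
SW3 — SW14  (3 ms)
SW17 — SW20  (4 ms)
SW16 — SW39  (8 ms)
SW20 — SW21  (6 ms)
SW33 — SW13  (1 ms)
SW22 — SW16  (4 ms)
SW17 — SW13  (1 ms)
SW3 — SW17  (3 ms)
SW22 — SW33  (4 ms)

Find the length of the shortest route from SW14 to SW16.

13 ms

Settle nodes by increasing distance from SW14:
SW14: 0
SW3: 3  (via SW14)
SW17: 6  (via SW3)
SW13: 7  (via SW17)
SW33: 8  (via SW13)
SW20: 10  (via SW17)
SW22: 12  (via SW33)
SW21: 13  (via SW22)
SW16: 13  (via SW13)
Shortest route: SW14 → SW3 → SW17 → SW13 → SW16 = 13 ms.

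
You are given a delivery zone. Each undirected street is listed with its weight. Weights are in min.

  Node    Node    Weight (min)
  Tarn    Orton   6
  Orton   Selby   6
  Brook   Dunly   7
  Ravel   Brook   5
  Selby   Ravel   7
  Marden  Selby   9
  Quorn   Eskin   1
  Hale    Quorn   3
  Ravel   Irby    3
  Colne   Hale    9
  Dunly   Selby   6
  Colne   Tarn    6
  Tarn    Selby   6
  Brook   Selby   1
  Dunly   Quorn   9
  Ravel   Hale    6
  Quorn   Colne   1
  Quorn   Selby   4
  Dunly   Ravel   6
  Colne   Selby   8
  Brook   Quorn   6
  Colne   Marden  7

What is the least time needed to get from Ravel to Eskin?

Candidate routes:
Ravel–Selby–Quorn–Eskin: 7+4+1 = 12
Ravel–Hale–Quorn–Eskin: 6+3+1 = 10
Ravel–Brook–Selby–Quorn–Eskin: 5+1+4+1 = 11
Ravel–Brook–Quorn–Eskin: 5+6+1 = 12
Cheapest is Ravel–Hale–Quorn–Eskin at 10 min.

10 min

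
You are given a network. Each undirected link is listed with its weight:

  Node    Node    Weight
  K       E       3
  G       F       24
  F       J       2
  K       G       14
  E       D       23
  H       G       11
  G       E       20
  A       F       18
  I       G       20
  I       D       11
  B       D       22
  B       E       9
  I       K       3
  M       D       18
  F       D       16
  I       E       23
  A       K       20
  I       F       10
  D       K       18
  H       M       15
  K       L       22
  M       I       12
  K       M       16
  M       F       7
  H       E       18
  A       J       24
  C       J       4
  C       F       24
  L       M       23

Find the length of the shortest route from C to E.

Settle nodes by increasing distance from C:
C: 0
J: 4  (via C)
F: 6  (via J)
M: 13  (via F)
I: 16  (via F)
K: 19  (via I)
D: 22  (via F)
E: 22  (via K)
Shortest route: C–J–F–I–K–E = 22.

22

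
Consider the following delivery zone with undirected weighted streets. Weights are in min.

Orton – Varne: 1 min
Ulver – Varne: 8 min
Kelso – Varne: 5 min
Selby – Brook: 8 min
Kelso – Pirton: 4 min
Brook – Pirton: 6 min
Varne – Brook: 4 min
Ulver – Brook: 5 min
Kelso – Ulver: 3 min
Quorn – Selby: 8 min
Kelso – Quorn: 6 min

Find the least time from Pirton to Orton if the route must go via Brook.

11 min

Best Pirton to Brook: Pirton–Brook costing 6
Best Brook to Orton: Brook–Varne–Orton costing 5
Total via Brook: 6 + 5 = 11 min.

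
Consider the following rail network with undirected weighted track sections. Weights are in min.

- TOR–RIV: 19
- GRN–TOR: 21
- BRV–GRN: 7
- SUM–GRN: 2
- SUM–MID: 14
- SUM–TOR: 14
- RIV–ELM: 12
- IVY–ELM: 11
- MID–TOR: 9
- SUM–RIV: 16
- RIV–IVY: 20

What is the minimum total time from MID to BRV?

23 min

Running Dijkstra from MID:
MID: 0
TOR: 9  (via MID)
SUM: 14  (via MID)
GRN: 16  (via SUM)
BRV: 23  (via GRN)
Shortest route: MID → SUM → GRN → BRV = 23 min.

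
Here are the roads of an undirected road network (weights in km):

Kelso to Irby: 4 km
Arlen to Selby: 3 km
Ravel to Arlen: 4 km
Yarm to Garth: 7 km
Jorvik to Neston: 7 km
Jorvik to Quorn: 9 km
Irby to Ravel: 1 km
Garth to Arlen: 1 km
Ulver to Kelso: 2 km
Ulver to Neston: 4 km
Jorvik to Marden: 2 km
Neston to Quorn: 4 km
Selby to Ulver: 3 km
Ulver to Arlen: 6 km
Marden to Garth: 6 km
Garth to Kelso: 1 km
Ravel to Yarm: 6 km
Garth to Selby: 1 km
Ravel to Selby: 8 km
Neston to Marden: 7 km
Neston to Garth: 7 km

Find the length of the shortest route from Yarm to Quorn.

18 km

Running Dijkstra from Yarm:
Yarm: 0
Ravel: 6  (via Yarm)
Irby: 7  (via Ravel)
Garth: 7  (via Yarm)
Selby: 8  (via Garth)
Kelso: 8  (via Garth)
Arlen: 8  (via Garth)
Ulver: 10  (via Kelso)
Marden: 13  (via Garth)
Neston: 14  (via Garth)
Jorvik: 15  (via Marden)
Quorn: 18  (via Neston)
Shortest route: Yarm → Garth → Neston → Quorn = 18 km.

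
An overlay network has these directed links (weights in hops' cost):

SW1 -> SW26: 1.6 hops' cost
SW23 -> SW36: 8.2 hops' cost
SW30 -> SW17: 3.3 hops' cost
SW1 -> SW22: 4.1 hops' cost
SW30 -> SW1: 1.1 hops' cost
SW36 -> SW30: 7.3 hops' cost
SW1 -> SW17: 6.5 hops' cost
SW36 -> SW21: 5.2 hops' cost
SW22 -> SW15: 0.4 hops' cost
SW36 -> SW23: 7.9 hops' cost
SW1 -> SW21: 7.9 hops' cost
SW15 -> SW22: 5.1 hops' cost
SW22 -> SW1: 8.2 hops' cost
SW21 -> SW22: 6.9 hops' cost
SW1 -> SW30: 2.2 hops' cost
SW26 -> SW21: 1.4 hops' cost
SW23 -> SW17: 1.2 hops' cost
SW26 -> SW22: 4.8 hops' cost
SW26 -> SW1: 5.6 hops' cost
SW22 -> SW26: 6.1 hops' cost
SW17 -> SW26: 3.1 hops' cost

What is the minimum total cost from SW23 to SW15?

9.5 hops' cost

Candidate routes:
SW23–SW17–SW26–SW22–SW15: 1.2+3.1+4.8+0.4 = 9.5
SW23–SW36–SW21–SW22–SW15: 8.2+5.2+6.9+0.4 = 20.7
SW23–SW17–SW26–SW1–SW22–SW15: 1.2+3.1+5.6+4.1+0.4 = 14.4
SW23–SW17–SW26–SW21–SW22–SW15: 1.2+3.1+1.4+6.9+0.4 = 13
Cheapest is SW23–SW17–SW26–SW22–SW15 at 9.5 hops' cost.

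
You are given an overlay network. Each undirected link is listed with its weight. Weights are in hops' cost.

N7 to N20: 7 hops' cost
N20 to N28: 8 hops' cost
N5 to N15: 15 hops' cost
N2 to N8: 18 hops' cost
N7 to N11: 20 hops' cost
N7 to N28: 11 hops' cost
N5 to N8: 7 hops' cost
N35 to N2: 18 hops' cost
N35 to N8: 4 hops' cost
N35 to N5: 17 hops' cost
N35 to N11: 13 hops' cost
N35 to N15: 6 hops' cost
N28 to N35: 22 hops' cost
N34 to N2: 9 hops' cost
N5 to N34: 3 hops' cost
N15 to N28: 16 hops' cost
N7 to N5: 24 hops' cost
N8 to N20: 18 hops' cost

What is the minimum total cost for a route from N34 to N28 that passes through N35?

36 hops' cost

Shortest N34→N35: N34–N5–N8–N35 = 14
Best N35 to N28: N35–N28 costing 22
Total via N35: 14 + 22 = 36 hops' cost.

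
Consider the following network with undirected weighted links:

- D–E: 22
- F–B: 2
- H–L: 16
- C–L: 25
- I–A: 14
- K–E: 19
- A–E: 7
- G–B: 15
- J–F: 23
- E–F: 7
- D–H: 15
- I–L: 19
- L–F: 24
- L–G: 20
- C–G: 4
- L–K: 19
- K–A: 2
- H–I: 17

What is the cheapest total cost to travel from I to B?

30

Shortest distances from I:
I: 0
A: 14  (via I)
K: 16  (via A)
H: 17  (via I)
L: 19  (via I)
E: 21  (via A)
F: 28  (via E)
B: 30  (via F)
Shortest route: I → A → E → F → B = 30.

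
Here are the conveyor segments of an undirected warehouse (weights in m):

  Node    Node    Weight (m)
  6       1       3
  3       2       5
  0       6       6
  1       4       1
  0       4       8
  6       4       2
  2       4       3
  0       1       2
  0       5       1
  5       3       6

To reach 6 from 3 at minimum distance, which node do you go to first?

2

Enumerating some paths:
3 → 2 → 4 → 6: 5+3+2 = 10
3 → 2 → 4 → 1 → 6: 5+3+1+3 = 12
3 → 5 → 0 → 1 → 6: 6+1+2+3 = 12
3 → 5 → 0 → 1 → 4 → 6: 6+1+2+1+2 = 12
Cheapest is 3 → 2 → 4 → 6 at 10 m.
So from 3 the first move is to 2.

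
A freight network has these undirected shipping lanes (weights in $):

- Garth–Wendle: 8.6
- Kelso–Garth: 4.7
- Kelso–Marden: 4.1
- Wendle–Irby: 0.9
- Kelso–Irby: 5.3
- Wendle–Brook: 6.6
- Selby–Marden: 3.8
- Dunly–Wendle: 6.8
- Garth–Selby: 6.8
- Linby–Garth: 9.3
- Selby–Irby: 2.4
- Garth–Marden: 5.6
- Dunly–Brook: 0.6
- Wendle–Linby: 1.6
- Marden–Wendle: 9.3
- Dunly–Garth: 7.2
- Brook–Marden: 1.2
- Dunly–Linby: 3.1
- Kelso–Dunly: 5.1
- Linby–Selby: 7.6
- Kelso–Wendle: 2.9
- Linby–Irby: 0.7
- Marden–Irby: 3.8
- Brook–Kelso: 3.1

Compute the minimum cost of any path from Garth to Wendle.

Enumerating some paths:
Garth - Kelso - Wendle: 4.7+2.9 = 7.6
Garth - Wendle: 8.6 = 8.6
Garth - Selby - Irby - Wendle: 6.8+2.4+0.9 = 10.1
Garth - Marden - Irby - Wendle: 5.6+3.8+0.9 = 10.3
The minimum is $7.6 via Garth - Kelso - Wendle.

$7.6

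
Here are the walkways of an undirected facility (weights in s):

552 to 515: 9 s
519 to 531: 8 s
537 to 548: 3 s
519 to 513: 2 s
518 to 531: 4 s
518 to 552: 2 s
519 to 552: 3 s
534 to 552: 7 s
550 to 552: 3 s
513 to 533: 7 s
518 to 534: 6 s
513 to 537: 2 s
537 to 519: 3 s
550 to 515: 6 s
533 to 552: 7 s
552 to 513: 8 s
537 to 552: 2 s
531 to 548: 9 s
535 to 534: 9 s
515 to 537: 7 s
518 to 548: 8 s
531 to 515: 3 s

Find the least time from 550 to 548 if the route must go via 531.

Shortest 550→531: 550–552–518–531 = 9
Shortest 531→548: 531–548 = 9
Total via 531: 9 + 9 = 18 s.

18 s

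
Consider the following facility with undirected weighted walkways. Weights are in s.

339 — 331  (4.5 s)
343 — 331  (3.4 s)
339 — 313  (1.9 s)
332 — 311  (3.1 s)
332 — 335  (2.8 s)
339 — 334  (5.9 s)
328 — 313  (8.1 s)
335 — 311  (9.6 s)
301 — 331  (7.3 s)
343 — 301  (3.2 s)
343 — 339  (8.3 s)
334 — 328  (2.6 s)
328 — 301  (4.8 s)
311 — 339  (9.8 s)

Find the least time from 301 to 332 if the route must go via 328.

Best 301 to 328: 301 → 328 costing 4.8
Shortest 328→332: 328 → 334 → 339 → 311 → 332 = 21.4
Total via 328: 4.8 + 21.4 = 26.2 s.

26.2 s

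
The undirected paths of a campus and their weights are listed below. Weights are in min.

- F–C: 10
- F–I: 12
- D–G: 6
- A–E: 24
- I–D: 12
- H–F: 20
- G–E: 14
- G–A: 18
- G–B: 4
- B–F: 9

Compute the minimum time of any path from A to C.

41 min

Running Dijkstra from A:
A: 0
G: 18  (via A)
B: 22  (via G)
D: 24  (via G)
E: 24  (via A)
F: 31  (via B)
I: 36  (via D)
C: 41  (via F)
Shortest route: A–G–B–F–C = 41 min.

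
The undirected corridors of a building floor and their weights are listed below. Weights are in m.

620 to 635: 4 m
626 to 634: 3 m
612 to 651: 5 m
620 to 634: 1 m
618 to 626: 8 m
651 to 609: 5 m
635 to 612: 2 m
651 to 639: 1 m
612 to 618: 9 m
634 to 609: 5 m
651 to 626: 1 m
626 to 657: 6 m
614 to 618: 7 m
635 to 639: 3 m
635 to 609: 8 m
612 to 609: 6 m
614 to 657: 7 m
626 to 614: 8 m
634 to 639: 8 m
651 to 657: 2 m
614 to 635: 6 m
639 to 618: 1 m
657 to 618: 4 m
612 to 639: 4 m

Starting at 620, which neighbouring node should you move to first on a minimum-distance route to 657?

634

Enumerating some paths:
620 → 635 → 639 → 651 → 657: 4+3+1+2 = 10
620 → 634 → 626 → 651 → 657: 1+3+1+2 = 7
620 → 634 → 626 → 657: 1+3+6 = 10
Cheapest is 620 → 634 → 626 → 651 → 657 at 7 m.
So from 620 the first move is to 634.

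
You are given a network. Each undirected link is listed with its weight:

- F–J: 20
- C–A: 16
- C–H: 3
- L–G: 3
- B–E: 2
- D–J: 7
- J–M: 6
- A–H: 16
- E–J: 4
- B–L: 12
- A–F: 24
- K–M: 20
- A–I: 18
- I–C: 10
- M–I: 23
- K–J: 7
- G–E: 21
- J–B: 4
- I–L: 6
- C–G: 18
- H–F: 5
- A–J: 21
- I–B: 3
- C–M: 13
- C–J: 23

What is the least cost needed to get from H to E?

18

Enumerating some paths:
H → C → I → B → J → E: 3+10+3+4+4 = 24
H → C → M → J → E: 3+13+6+4 = 26
H → C → I → B → E: 3+10+3+2 = 18
H → C → M → J → B → E: 3+13+6+4+2 = 28
Cheapest is H → C → I → B → E at 18.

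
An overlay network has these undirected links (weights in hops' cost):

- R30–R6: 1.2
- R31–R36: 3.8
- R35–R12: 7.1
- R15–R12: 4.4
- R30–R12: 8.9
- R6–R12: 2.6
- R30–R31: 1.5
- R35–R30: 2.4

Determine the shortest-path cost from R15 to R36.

13.5 hops' cost

Settle nodes by increasing distance from R15:
R15: 0
R12: 4.4  (via R15)
R6: 7  (via R12)
R30: 8.2  (via R6)
R31: 9.7  (via R30)
R35: 10.6  (via R30)
R36: 13.5  (via R31)
Shortest route: R15–R12–R6–R30–R31–R36 = 13.5 hops' cost.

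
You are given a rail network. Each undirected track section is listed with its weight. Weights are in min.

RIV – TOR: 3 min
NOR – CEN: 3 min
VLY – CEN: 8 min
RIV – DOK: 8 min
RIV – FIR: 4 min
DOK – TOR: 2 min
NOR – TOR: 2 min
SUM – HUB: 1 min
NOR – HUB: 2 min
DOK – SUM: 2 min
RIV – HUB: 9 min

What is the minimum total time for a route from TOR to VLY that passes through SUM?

18 min

Shortest TOR→SUM: TOR → DOK → SUM = 4
Shortest SUM→VLY: SUM → HUB → NOR → CEN → VLY = 14
Total via SUM: 4 + 14 = 18 min.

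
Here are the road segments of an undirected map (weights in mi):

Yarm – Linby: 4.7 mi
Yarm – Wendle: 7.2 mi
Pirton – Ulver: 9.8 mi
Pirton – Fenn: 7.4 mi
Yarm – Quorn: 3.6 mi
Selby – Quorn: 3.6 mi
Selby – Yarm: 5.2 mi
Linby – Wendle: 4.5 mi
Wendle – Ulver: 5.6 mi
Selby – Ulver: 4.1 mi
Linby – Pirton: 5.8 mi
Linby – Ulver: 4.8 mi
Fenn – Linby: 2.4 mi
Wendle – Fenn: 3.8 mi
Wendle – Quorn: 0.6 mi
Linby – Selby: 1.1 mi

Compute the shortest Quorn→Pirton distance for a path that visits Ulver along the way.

Shortest Quorn→Ulver: Quorn–Wendle–Ulver = 6.2
Best Ulver to Pirton: Ulver–Pirton costing 9.8
Total via Ulver: 6.2 + 9.8 = 16 mi.

16 mi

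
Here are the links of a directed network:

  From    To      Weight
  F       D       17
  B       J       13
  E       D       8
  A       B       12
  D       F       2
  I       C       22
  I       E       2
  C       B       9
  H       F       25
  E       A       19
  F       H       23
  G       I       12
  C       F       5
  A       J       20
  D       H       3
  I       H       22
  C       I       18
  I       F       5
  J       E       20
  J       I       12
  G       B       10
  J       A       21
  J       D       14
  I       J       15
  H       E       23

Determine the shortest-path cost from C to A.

Shortest distances from C:
C: 0
F: 5  (via C)
B: 9  (via C)
I: 18  (via C)
E: 20  (via I)
D: 22  (via F)
J: 22  (via B)
H: 25  (via D)
A: 39  (via E)
Shortest route: C–I–E–A = 39.

39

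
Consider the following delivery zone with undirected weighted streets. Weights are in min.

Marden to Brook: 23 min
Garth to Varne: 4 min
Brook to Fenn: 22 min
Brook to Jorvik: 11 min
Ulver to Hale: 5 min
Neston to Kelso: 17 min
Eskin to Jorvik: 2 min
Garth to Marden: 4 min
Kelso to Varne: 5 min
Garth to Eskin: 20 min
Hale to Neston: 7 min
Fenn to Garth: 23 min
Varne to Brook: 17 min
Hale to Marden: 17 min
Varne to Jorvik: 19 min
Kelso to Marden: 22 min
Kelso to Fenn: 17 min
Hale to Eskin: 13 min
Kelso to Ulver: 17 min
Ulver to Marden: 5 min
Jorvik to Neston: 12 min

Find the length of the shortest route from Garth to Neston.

21 min

Enumerating some paths:
Garth–Varne–Kelso–Neston: 4+5+17 = 26
Garth–Marden–Ulver–Hale–Neston: 4+5+5+7 = 21
Cheapest is Garth–Marden–Ulver–Hale–Neston at 21 min.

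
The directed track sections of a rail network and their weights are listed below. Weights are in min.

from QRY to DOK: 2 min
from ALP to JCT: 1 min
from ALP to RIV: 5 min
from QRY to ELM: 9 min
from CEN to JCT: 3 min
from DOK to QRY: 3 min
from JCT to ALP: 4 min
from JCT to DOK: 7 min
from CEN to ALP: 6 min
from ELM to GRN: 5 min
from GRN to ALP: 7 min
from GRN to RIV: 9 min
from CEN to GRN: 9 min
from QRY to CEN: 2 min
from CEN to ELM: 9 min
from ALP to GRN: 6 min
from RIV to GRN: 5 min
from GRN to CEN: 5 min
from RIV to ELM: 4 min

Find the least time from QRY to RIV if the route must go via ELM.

23 min

Best QRY to ELM: QRY–ELM costing 9
Shortest ELM→RIV: ELM–GRN–RIV = 14
Total via ELM: 9 + 14 = 23 min.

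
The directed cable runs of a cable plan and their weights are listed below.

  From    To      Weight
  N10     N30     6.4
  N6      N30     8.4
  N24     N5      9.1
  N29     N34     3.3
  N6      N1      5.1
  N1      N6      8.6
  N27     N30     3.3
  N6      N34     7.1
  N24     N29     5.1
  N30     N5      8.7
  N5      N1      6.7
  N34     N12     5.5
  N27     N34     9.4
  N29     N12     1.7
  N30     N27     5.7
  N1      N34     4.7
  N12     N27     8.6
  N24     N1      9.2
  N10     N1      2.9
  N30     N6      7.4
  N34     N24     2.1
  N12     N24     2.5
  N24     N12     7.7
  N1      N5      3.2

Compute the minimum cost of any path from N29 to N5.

13.3

Settle nodes by increasing distance from N29:
N29: 0
N12: 1.7  (via N29)
N34: 3.3  (via N29)
N24: 4.2  (via N12)
N27: 10.3  (via N12)
N5: 13.3  (via N24)
Shortest route: N29 → N12 → N24 → N5 = 13.3.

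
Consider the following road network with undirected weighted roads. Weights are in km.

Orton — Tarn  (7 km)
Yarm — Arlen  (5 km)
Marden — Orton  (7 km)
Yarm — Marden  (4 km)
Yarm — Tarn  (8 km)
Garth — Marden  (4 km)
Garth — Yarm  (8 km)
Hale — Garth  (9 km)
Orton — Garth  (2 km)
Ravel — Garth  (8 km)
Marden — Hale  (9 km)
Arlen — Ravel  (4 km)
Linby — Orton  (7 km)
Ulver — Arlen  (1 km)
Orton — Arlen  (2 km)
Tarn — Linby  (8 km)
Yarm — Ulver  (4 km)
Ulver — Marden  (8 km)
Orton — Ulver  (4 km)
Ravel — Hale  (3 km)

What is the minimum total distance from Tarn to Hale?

16 km

Candidate routes:
Tarn - Orton - Garth - Hale: 7+2+9 = 18
Tarn - Orton - Ulver - Arlen - Ravel - Hale: 7+4+1+4+3 = 19
Tarn - Orton - Arlen - Ravel - Hale: 7+2+4+3 = 16
Cheapest is Tarn - Orton - Arlen - Ravel - Hale at 16 km.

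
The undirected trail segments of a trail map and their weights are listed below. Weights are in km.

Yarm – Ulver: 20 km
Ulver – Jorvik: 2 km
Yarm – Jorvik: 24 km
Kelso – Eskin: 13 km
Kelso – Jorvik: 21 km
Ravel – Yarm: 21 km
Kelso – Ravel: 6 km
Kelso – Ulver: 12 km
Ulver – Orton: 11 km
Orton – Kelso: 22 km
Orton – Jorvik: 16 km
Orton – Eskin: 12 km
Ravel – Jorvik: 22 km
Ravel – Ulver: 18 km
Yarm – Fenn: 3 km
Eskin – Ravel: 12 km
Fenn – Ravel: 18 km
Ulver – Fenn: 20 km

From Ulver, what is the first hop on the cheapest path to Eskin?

Enumerating some paths:
Ulver → Kelso → Eskin: 12+13 = 25
Ulver → Orton → Eskin: 11+12 = 23
The minimum is 23 km via Ulver → Orton → Eskin.
So from Ulver the first move is to Orton.

Orton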